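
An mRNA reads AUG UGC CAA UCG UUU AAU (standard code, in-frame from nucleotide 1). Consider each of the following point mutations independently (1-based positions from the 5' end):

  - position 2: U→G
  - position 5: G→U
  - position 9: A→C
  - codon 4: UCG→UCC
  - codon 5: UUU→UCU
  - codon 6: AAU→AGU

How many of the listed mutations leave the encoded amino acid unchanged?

1

Codon 1: AUG (Met) → AGG (Arg) — missense.
Codon 2: UGC (Cys) → UUC (Phe) — missense.
Codon 3: CAA (Gln) → CAC (His) — missense.
Codon 4: UCG (Ser) → UCC (Ser) — synonymous.
Codon 5: UUU (Phe) → UCU (Ser) — missense.
Codon 6: AAU (Asn) → AGU (Ser) — missense.
Synonymous: 1 of 6.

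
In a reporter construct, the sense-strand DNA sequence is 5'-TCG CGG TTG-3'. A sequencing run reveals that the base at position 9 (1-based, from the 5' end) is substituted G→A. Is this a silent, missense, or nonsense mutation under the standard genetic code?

Position 9 falls in codon 3: TTG → Leu.
After the substitution the codon is TTA → Leu.
Both encode Leu, so the change is synonymous.

silent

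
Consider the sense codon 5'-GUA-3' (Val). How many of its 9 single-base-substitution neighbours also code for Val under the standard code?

3

Position 1: none → 0 synonymous.
Position 2: none → 0 synonymous.
Position 3: GUU, GUC, GUG → 3 synonymous.
Total: 0 + 0 + 3 = 3.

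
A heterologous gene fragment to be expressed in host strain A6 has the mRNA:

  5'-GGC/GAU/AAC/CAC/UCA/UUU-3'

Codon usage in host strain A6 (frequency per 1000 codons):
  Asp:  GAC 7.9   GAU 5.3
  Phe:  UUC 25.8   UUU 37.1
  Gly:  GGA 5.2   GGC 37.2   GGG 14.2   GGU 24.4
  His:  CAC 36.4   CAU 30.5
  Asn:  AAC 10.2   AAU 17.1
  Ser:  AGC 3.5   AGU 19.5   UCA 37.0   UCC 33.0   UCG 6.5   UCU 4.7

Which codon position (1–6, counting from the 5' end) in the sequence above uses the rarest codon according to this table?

2

Codon 1 GGC (Gly): 37.2 per 1000.
Codon 2 GAU (Asp): 5.3 per 1000.
Codon 3 AAC (Asn): 10.2 per 1000.
Codon 4 CAC (His): 36.4 per 1000.
Codon 5 UCA (Ser): 37.0 per 1000.
Codon 6 UUU (Phe): 37.1 per 1000.
Lowest frequency is 5.3 at codon 2.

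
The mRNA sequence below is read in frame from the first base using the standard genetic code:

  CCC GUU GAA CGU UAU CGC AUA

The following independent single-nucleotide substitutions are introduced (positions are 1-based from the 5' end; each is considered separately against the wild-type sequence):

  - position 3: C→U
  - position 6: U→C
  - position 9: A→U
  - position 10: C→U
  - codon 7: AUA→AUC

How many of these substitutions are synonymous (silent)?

3

Codon 1: CCC (Pro) → CCU (Pro) — synonymous.
Codon 2: GUU (Val) → GUC (Val) — synonymous.
Codon 3: GAA (Glu) → GAU (Asp) — missense.
Codon 4: CGU (Arg) → UGU (Cys) — missense.
Codon 7: AUA (Ile) → AUC (Ile) — synonymous.
Synonymous: 3 of 5.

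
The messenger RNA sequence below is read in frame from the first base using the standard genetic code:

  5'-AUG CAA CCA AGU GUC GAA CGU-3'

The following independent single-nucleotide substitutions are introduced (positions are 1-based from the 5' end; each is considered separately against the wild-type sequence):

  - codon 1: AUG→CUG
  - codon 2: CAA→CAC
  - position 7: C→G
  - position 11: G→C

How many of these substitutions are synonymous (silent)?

Codon 1: AUG (Met) → CUG (Leu) — missense.
Codon 2: CAA (Gln) → CAC (His) — missense.
Codon 3: CCA (Pro) → GCA (Ala) — missense.
Codon 4: AGU (Ser) → ACU (Thr) — missense.
Synonymous: 0 of 4.

0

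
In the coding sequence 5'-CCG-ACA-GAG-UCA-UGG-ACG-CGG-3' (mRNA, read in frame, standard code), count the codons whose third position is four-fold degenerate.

Codon 1 CCG (Pro): third position 4-fold.
Codon 2 ACA (Thr): third position 4-fold.
Codon 3 GAG (Glu): third position 2-fold.
Codon 4 UCA (Ser): third position 4-fold.
Codon 5 UGG (Trp): third position 1-fold.
Codon 6 ACG (Thr): third position 4-fold.
Codon 7 CGG (Arg): third position 4-fold.
Four-fold degenerate third positions: 5.

5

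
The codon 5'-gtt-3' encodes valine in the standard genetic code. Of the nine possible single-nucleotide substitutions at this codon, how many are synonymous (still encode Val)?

Position 1: none → 0 synonymous.
Position 2: none → 0 synonymous.
Position 3: GTC, GTA, GTG → 3 synonymous.
Total: 0 + 0 + 3 = 3.

3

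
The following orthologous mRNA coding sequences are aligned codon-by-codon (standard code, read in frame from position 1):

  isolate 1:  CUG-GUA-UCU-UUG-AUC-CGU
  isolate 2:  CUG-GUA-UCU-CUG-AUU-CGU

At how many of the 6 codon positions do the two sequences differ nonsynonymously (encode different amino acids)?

0

Codon 1: CUG Leu / CUG Leu — identical.
Codon 2: GUA Val / GUA Val — identical.
Codon 3: UCU Ser / UCU Ser — identical.
Codon 4: UUG Leu / CUG Leu — synonymous.
Codon 5: AUC Ile / AUU Ile — synonymous.
Codon 6: CGU Arg / CGU Arg — identical.
Nonsynonymous differences: 0.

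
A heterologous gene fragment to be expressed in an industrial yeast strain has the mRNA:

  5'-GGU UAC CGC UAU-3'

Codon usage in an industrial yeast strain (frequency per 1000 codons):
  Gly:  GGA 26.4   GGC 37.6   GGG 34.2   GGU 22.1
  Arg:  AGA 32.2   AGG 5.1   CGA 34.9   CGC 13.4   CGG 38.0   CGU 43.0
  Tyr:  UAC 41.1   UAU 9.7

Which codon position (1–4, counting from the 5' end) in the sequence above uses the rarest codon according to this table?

Codon 1 GGU (Gly): 22.1 per 1000.
Codon 2 UAC (Tyr): 41.1 per 1000.
Codon 3 CGC (Arg): 13.4 per 1000.
Codon 4 UAU (Tyr): 9.7 per 1000.
Lowest frequency is 9.7 at codon 4.

4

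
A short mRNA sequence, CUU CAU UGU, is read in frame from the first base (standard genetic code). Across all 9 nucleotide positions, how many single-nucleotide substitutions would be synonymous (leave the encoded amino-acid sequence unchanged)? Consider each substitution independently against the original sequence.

Codon 1 (CUU, Leu): 3 synonymous substitutions.
Codon 2 (CAU, His): 1 synonymous substitution.
Codon 3 (UGU, Cys): 1 synonymous substitution.
Total: 3 + 1 + 1 = 5.

5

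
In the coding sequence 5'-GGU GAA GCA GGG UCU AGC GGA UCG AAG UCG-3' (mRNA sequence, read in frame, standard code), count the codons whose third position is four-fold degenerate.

7

Codon 1 GGU (Gly): third position 4-fold.
Codon 2 GAA (Glu): third position 2-fold.
Codon 3 GCA (Ala): third position 4-fold.
Codon 4 GGG (Gly): third position 4-fold.
Codon 5 UCU (Ser): third position 4-fold.
Codon 6 AGC (Ser): third position 2-fold.
Codon 7 GGA (Gly): third position 4-fold.
Codon 8 UCG (Ser): third position 4-fold.
Codon 9 AAG (Lys): third position 2-fold.
Codon 10 UCG (Ser): third position 4-fold.
Four-fold degenerate third positions: 7.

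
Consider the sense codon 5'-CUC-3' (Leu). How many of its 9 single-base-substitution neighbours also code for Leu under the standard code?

3

Position 1: none → 0 synonymous.
Position 2: none → 0 synonymous.
Position 3: CUU, CUA, CUG → 3 synonymous.
Total: 0 + 0 + 3 = 3.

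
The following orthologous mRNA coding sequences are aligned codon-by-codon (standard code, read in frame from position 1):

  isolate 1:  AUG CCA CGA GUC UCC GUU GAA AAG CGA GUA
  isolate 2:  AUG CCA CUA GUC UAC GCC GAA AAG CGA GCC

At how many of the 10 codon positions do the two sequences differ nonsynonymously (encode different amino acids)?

4

Codon 1: AUG Met / AUG Met — identical.
Codon 2: CCA Pro / CCA Pro — identical.
Codon 3: CGA Arg / CUA Leu — nonsynonymous.
Codon 4: GUC Val / GUC Val — identical.
Codon 5: UCC Ser / UAC Tyr — nonsynonymous.
Codon 6: GUU Val / GCC Ala — nonsynonymous.
Codon 7: GAA Glu / GAA Glu — identical.
Codon 8: AAG Lys / AAG Lys — identical.
Codon 9: CGA Arg / CGA Arg — identical.
Codon 10: GUA Val / GCC Ala — nonsynonymous.
Nonsynonymous differences: 4.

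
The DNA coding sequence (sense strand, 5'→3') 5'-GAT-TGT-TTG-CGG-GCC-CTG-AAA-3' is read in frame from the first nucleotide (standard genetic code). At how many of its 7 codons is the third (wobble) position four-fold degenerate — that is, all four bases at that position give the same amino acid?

Codon 1 GAT (Asp): third position 2-fold.
Codon 2 TGT (Cys): third position 2-fold.
Codon 3 TTG (Leu): third position 2-fold.
Codon 4 CGG (Arg): third position 4-fold.
Codon 5 GCC (Ala): third position 4-fold.
Codon 6 CTG (Leu): third position 4-fold.
Codon 7 AAA (Lys): third position 2-fold.
Four-fold degenerate third positions: 3.

3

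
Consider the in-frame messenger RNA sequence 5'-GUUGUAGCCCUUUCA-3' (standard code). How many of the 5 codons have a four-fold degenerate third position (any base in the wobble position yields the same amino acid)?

5

Codon 1 GUU (Val): third position 4-fold.
Codon 2 GUA (Val): third position 4-fold.
Codon 3 GCC (Ala): third position 4-fold.
Codon 4 CUU (Leu): third position 4-fold.
Codon 5 UCA (Ser): third position 4-fold.
Four-fold degenerate third positions: 5.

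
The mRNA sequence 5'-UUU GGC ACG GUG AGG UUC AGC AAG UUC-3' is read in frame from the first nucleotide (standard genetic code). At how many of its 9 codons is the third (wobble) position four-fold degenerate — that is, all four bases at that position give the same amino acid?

3

Codon 1 UUU (Phe): third position 2-fold.
Codon 2 GGC (Gly): third position 4-fold.
Codon 3 ACG (Thr): third position 4-fold.
Codon 4 GUG (Val): third position 4-fold.
Codon 5 AGG (Arg): third position 2-fold.
Codon 6 UUC (Phe): third position 2-fold.
Codon 7 AGC (Ser): third position 2-fold.
Codon 8 AAG (Lys): third position 2-fold.
Codon 9 UUC (Phe): third position 2-fold.
Four-fold degenerate third positions: 3.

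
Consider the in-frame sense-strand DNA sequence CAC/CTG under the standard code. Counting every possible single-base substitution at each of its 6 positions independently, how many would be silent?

5

Codon 1 (CAC, His): 1 synonymous substitution.
Codon 2 (CTG, Leu): 4 synonymous substitutions.
Total: 1 + 4 = 5.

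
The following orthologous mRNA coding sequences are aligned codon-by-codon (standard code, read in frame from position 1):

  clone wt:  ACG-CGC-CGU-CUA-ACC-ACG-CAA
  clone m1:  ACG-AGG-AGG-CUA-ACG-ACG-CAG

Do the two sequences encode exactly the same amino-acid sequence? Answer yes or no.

yes

Codon 1: ACG Thr / ACG Thr — identical.
Codon 2: CGC Arg / AGG Arg — synonymous.
Codon 3: CGU Arg / AGG Arg — synonymous.
Codon 4: CUA Leu / CUA Leu — identical.
Codon 5: ACC Thr / ACG Thr — synonymous.
Codon 6: ACG Thr / ACG Thr — identical.
Codon 7: CAA Gln / CAG Gln — synonymous.
Nonsynonymous differences: 0 → same protein.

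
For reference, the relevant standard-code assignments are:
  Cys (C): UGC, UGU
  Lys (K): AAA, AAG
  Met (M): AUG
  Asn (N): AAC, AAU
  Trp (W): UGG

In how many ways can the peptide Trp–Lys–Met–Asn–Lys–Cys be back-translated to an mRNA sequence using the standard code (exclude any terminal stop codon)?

Trp: 1 codon.
Lys: 2 codons.
Met: 1 codon.
Asn: 2 codons.
Lys: 2 codons.
Cys: 2 codons.
1 × 2 × 1 × 2 × 2 × 2 = 16.

16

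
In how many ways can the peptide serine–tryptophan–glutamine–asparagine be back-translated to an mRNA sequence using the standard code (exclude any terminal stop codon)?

Ser: 6 codons.
Trp: 1 codon.
Gln: 2 codons.
Asn: 2 codons.
6 × 1 × 2 × 2 = 24.

24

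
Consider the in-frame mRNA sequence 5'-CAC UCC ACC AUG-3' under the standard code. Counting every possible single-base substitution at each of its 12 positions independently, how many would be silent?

7

Codon 1 (CAC, His): 1 synonymous substitution.
Codon 2 (UCC, Ser): 3 synonymous substitutions.
Codon 3 (ACC, Thr): 3 synonymous substitutions.
Codon 4 (AUG, Met): 0 synonymous substitutions.
Total: 1 + 3 + 3 + 0 = 7.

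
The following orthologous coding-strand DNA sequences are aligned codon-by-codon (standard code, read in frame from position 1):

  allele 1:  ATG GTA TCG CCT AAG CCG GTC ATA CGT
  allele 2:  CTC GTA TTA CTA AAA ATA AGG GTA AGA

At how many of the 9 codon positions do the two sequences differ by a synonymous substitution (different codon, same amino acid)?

Codon 1: ATG Met / CTC Leu — nonsynonymous.
Codon 2: GTA Val / GTA Val — identical.
Codon 3: TCG Ser / TTA Leu — nonsynonymous.
Codon 4: CCT Pro / CTA Leu — nonsynonymous.
Codon 5: AAG Lys / AAA Lys — synonymous.
Codon 6: CCG Pro / ATA Ile — nonsynonymous.
Codon 7: GTC Val / AGG Arg — nonsynonymous.
Codon 8: ATA Ile / GTA Val — nonsynonymous.
Codon 9: CGT Arg / AGA Arg — synonymous.
Synonymous differences: 2.

2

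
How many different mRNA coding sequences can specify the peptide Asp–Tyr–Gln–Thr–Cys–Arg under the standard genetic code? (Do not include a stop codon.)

384

Asp: 2 codons.
Tyr: 2 codons.
Gln: 2 codons.
Thr: 4 codons.
Cys: 2 codons.
Arg: 6 codons.
2 × 2 × 2 × 4 × 2 × 6 = 384.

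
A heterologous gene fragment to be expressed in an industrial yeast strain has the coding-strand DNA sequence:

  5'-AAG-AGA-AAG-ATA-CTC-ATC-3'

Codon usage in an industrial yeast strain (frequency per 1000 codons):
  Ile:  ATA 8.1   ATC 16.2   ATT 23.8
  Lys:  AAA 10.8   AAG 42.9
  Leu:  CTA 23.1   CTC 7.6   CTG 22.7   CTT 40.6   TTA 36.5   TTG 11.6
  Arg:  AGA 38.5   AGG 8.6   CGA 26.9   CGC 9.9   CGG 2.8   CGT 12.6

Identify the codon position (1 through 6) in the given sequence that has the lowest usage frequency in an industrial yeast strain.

5

Codon 1 AAG (Lys): 42.9 per 1000.
Codon 2 AGA (Arg): 38.5 per 1000.
Codon 3 AAG (Lys): 42.9 per 1000.
Codon 4 ATA (Ile): 8.1 per 1000.
Codon 5 CTC (Leu): 7.6 per 1000.
Codon 6 ATC (Ile): 16.2 per 1000.
Lowest frequency is 7.6 at codon 5.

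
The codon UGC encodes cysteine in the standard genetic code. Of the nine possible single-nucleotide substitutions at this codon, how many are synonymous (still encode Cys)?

Position 1: none → 0 synonymous.
Position 2: none → 0 synonymous.
Position 3: UGU → 1 synonymous.
Total: 0 + 0 + 1 = 1.

1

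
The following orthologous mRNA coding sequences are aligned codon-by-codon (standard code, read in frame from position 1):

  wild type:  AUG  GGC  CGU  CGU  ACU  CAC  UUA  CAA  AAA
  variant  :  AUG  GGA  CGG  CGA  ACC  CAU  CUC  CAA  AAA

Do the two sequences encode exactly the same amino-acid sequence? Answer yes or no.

yes

Codon 1: AUG Met / AUG Met — identical.
Codon 2: GGC Gly / GGA Gly — synonymous.
Codon 3: CGU Arg / CGG Arg — synonymous.
Codon 4: CGU Arg / CGA Arg — synonymous.
Codon 5: ACU Thr / ACC Thr — synonymous.
Codon 6: CAC His / CAU His — synonymous.
Codon 7: UUA Leu / CUC Leu — synonymous.
Codon 8: CAA Gln / CAA Gln — identical.
Codon 9: AAA Lys / AAA Lys — identical.
Nonsynonymous differences: 0 → same protein.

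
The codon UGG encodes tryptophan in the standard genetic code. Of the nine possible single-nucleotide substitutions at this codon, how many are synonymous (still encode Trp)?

0

Position 1: none → 0 synonymous.
Position 2: none → 0 synonymous.
Position 3: none → 0 synonymous.
Total: 0 + 0 + 0 = 0.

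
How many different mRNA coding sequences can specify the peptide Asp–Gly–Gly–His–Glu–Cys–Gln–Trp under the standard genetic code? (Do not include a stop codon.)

Asp: 2 codons.
Gly: 4 codons.
Gly: 4 codons.
His: 2 codons.
Glu: 2 codons.
Cys: 2 codons.
Gln: 2 codons.
Trp: 1 codon.
2 × 4 × 4 × 2 × 2 × 2 × 2 × 1 = 512.

512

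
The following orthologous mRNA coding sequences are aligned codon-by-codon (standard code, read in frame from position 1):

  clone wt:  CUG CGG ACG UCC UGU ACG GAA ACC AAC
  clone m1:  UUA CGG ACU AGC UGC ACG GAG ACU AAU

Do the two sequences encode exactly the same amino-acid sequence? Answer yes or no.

yes

Codon 1: CUG Leu / UUA Leu — synonymous.
Codon 2: CGG Arg / CGG Arg — identical.
Codon 3: ACG Thr / ACU Thr — synonymous.
Codon 4: UCC Ser / AGC Ser — synonymous.
Codon 5: UGU Cys / UGC Cys — synonymous.
Codon 6: ACG Thr / ACG Thr — identical.
Codon 7: GAA Glu / GAG Glu — synonymous.
Codon 8: ACC Thr / ACU Thr — synonymous.
Codon 9: AAC Asn / AAU Asn — synonymous.
Nonsynonymous differences: 0 → same protein.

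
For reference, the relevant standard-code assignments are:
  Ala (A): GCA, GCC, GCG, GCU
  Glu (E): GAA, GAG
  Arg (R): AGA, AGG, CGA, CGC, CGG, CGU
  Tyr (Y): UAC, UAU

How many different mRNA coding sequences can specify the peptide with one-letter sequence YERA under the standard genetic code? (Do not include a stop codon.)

96

Tyr: 2 codons.
Glu: 2 codons.
Arg: 6 codons.
Ala: 4 codons.
2 × 2 × 6 × 4 = 96.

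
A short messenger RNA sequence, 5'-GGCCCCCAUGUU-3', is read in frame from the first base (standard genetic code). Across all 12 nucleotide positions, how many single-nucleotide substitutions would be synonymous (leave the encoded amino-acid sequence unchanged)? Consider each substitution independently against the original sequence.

Codon 1 (GGC, Gly): 3 synonymous substitutions.
Codon 2 (CCC, Pro): 3 synonymous substitutions.
Codon 3 (CAU, His): 1 synonymous substitution.
Codon 4 (GUU, Val): 3 synonymous substitutions.
Total: 3 + 3 + 1 + 3 = 10.

10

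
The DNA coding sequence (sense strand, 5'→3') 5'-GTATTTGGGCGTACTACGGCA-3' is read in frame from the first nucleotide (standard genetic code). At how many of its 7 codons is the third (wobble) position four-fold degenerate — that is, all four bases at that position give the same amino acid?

Codon 1 GTA (Val): third position 4-fold.
Codon 2 TTT (Phe): third position 2-fold.
Codon 3 GGG (Gly): third position 4-fold.
Codon 4 CGT (Arg): third position 4-fold.
Codon 5 ACT (Thr): third position 4-fold.
Codon 6 ACG (Thr): third position 4-fold.
Codon 7 GCA (Ala): third position 4-fold.
Four-fold degenerate third positions: 6.

6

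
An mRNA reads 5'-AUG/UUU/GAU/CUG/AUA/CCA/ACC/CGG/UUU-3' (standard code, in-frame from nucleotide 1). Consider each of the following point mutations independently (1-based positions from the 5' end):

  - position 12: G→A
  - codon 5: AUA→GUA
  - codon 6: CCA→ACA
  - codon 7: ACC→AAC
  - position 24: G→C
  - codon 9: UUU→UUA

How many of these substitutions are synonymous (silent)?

Codon 4: CUG (Leu) → CUA (Leu) — synonymous.
Codon 5: AUA (Ile) → GUA (Val) — missense.
Codon 6: CCA (Pro) → ACA (Thr) — missense.
Codon 7: ACC (Thr) → AAC (Asn) — missense.
Codon 8: CGG (Arg) → CGC (Arg) — synonymous.
Codon 9: UUU (Phe) → UUA (Leu) — missense.
Synonymous: 2 of 6.

2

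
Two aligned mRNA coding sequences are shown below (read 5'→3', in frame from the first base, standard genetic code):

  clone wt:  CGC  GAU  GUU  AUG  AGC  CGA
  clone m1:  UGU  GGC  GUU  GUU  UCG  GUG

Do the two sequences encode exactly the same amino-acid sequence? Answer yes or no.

no

Codon 1: CGC Arg / UGU Cys — nonsynonymous.
Codon 2: GAU Asp / GGC Gly — nonsynonymous.
Codon 3: GUU Val / GUU Val — identical.
Codon 4: AUG Met / GUU Val — nonsynonymous.
Codon 5: AGC Ser / UCG Ser — synonymous.
Codon 6: CGA Arg / GUG Val — nonsynonymous.
Nonsynonymous differences: 4 → different protein.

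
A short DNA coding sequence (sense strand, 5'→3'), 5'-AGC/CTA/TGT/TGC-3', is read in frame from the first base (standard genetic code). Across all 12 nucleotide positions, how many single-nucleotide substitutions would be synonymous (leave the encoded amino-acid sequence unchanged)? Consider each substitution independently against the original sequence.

Codon 1 (AGC, Ser): 1 synonymous substitution.
Codon 2 (CTA, Leu): 4 synonymous substitutions.
Codon 3 (TGT, Cys): 1 synonymous substitution.
Codon 4 (TGC, Cys): 1 synonymous substitution.
Total: 1 + 4 + 1 + 1 = 7.

7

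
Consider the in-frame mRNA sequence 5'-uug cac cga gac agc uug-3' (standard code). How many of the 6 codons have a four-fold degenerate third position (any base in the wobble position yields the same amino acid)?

1

Codon 1 UUG (Leu): third position 2-fold.
Codon 2 CAC (His): third position 2-fold.
Codon 3 CGA (Arg): third position 4-fold.
Codon 4 GAC (Asp): third position 2-fold.
Codon 5 AGC (Ser): third position 2-fold.
Codon 6 UUG (Leu): third position 2-fold.
Four-fold degenerate third positions: 1.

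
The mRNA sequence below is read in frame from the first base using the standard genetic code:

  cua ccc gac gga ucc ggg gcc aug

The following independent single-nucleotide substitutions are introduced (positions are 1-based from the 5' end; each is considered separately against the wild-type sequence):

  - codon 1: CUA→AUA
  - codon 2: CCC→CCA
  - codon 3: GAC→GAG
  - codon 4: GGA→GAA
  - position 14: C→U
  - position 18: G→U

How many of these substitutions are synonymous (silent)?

2

Codon 1: CUA (Leu) → AUA (Ile) — missense.
Codon 2: CCC (Pro) → CCA (Pro) — synonymous.
Codon 3: GAC (Asp) → GAG (Glu) — missense.
Codon 4: GGA (Gly) → GAA (Glu) — missense.
Codon 5: UCC (Ser) → UUC (Phe) — missense.
Codon 6: GGG (Gly) → GGU (Gly) — synonymous.
Synonymous: 2 of 6.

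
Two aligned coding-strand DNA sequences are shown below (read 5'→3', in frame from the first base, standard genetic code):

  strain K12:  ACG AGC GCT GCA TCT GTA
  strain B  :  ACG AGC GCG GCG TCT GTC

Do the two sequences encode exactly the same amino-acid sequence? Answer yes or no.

Codon 1: ACG Thr / ACG Thr — identical.
Codon 2: AGC Ser / AGC Ser — identical.
Codon 3: GCT Ala / GCG Ala — synonymous.
Codon 4: GCA Ala / GCG Ala — synonymous.
Codon 5: TCT Ser / TCT Ser — identical.
Codon 6: GTA Val / GTC Val — synonymous.
Nonsynonymous differences: 0 → same protein.

yes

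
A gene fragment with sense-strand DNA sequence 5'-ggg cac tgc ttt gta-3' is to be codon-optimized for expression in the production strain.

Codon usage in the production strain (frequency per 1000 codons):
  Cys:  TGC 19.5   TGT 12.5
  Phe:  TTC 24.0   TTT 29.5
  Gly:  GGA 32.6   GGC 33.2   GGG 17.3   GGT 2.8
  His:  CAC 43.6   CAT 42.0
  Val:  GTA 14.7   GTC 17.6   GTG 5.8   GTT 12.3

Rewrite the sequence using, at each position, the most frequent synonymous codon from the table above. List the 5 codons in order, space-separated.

Codon 1 (Gly): best is GGC at 33.2.
Codon 2 (His): best is CAC at 43.6.
Codon 3 (Cys): best is TGC at 19.5.
Codon 4 (Phe): best is TTT at 29.5.
Codon 5 (Val): best is GTC at 17.6.

GGC CAC TGC TTT GTC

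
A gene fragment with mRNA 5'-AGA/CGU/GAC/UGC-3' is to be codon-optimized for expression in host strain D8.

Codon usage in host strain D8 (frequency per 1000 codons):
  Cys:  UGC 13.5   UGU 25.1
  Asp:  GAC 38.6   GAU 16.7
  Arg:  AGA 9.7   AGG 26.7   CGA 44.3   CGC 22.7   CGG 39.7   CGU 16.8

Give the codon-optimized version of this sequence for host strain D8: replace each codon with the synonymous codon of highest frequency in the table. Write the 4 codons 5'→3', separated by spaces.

CGA CGA GAC UGU

Codon 1 (Arg): best is CGA at 44.3.
Codon 2 (Arg): best is CGA at 44.3.
Codon 3 (Asp): best is GAC at 38.6.
Codon 4 (Cys): best is UGU at 25.1.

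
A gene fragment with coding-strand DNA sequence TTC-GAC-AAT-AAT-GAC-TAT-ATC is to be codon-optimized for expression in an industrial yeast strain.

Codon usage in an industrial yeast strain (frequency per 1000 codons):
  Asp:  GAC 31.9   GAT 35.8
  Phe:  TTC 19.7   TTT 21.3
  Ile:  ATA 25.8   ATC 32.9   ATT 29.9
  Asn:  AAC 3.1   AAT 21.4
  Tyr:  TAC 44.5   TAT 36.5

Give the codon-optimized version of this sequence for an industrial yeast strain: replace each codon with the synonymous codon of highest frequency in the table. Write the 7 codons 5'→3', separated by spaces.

Codon 1 (Phe): best is TTT at 21.3.
Codon 2 (Asp): best is GAT at 35.8.
Codon 3 (Asn): best is AAT at 21.4.
Codon 4 (Asn): best is AAT at 21.4.
Codon 5 (Asp): best is GAT at 35.8.
Codon 6 (Tyr): best is TAC at 44.5.
Codon 7 (Ile): best is ATC at 32.9.

TTT GAT AAT AAT GAT TAC ATC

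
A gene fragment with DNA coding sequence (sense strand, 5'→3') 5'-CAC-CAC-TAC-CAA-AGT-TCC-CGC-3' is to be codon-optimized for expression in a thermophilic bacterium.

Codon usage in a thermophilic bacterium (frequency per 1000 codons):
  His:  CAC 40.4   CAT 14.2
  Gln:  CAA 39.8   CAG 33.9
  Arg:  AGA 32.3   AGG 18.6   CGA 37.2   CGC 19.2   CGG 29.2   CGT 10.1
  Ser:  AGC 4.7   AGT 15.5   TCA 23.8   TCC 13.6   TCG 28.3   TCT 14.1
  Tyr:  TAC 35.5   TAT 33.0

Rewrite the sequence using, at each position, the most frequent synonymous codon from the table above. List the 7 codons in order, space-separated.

CAC CAC TAC CAA TCG TCG CGA

Codon 1 (His): best is CAC at 40.4.
Codon 2 (His): best is CAC at 40.4.
Codon 3 (Tyr): best is TAC at 35.5.
Codon 4 (Gln): best is CAA at 39.8.
Codon 5 (Ser): best is TCG at 28.3.
Codon 6 (Ser): best is TCG at 28.3.
Codon 7 (Arg): best is CGA at 37.2.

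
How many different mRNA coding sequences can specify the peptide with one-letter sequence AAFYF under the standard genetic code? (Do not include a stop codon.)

Ala: 4 codons.
Ala: 4 codons.
Phe: 2 codons.
Tyr: 2 codons.
Phe: 2 codons.
4 × 4 × 2 × 2 × 2 = 128.

128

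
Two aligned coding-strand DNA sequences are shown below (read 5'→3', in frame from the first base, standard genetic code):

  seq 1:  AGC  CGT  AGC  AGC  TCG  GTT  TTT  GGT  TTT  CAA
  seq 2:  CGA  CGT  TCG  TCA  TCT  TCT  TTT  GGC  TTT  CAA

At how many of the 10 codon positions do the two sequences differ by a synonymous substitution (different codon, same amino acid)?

Codon 1: AGC Ser / CGA Arg — nonsynonymous.
Codon 2: CGT Arg / CGT Arg — identical.
Codon 3: AGC Ser / TCG Ser — synonymous.
Codon 4: AGC Ser / TCA Ser — synonymous.
Codon 5: TCG Ser / TCT Ser — synonymous.
Codon 6: GTT Val / TCT Ser — nonsynonymous.
Codon 7: TTT Phe / TTT Phe — identical.
Codon 8: GGT Gly / GGC Gly — synonymous.
Codon 9: TTT Phe / TTT Phe — identical.
Codon 10: CAA Gln / CAA Gln — identical.
Synonymous differences: 4.

4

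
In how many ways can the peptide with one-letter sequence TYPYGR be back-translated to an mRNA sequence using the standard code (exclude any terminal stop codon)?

1536

Thr: 4 codons.
Tyr: 2 codons.
Pro: 4 codons.
Tyr: 2 codons.
Gly: 4 codons.
Arg: 6 codons.
4 × 2 × 4 × 2 × 4 × 6 = 1536.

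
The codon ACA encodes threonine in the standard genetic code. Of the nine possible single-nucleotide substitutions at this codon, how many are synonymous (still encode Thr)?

3

Position 1: none → 0 synonymous.
Position 2: none → 0 synonymous.
Position 3: ACU, ACC, ACG → 3 synonymous.
Total: 0 + 0 + 3 = 3.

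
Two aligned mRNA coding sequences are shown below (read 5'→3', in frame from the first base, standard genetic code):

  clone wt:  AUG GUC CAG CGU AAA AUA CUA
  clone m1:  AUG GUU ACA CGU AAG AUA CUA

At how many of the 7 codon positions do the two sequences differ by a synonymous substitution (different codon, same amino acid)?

Codon 1: AUG Met / AUG Met — identical.
Codon 2: GUC Val / GUU Val — synonymous.
Codon 3: CAG Gln / ACA Thr — nonsynonymous.
Codon 4: CGU Arg / CGU Arg — identical.
Codon 5: AAA Lys / AAG Lys — synonymous.
Codon 6: AUA Ile / AUA Ile — identical.
Codon 7: CUA Leu / CUA Leu — identical.
Synonymous differences: 2.

2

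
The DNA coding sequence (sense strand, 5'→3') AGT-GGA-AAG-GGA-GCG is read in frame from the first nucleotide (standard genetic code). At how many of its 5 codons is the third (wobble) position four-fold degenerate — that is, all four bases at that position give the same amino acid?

Codon 1 AGT (Ser): third position 2-fold.
Codon 2 GGA (Gly): third position 4-fold.
Codon 3 AAG (Lys): third position 2-fold.
Codon 4 GGA (Gly): third position 4-fold.
Codon 5 GCG (Ala): third position 4-fold.
Four-fold degenerate third positions: 3.

3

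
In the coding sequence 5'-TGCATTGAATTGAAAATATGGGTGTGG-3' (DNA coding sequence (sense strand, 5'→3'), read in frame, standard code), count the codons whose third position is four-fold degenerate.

1

Codon 1 TGC (Cys): third position 2-fold.
Codon 2 ATT (Ile): third position 3-fold.
Codon 3 GAA (Glu): third position 2-fold.
Codon 4 TTG (Leu): third position 2-fold.
Codon 5 AAA (Lys): third position 2-fold.
Codon 6 ATA (Ile): third position 3-fold.
Codon 7 TGG (Trp): third position 1-fold.
Codon 8 GTG (Val): third position 4-fold.
Codon 9 TGG (Trp): third position 1-fold.
Four-fold degenerate third positions: 1.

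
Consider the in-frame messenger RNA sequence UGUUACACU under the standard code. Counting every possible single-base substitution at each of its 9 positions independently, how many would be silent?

5

Codon 1 (UGU, Cys): 1 synonymous substitution.
Codon 2 (UAC, Tyr): 1 synonymous substitution.
Codon 3 (ACU, Thr): 3 synonymous substitutions.
Total: 1 + 1 + 3 = 5.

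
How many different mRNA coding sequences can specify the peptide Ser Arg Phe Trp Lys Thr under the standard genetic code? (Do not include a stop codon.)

Ser: 6 codons.
Arg: 6 codons.
Phe: 2 codons.
Trp: 1 codon.
Lys: 2 codons.
Thr: 4 codons.
6 × 6 × 2 × 1 × 2 × 4 = 576.

576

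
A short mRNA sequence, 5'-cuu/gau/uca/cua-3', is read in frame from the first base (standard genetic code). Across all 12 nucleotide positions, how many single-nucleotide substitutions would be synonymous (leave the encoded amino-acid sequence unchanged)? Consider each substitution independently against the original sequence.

11

Codon 1 (CUU, Leu): 3 synonymous substitutions.
Codon 2 (GAU, Asp): 1 synonymous substitution.
Codon 3 (UCA, Ser): 3 synonymous substitutions.
Codon 4 (CUA, Leu): 4 synonymous substitutions.
Total: 3 + 1 + 3 + 4 = 11.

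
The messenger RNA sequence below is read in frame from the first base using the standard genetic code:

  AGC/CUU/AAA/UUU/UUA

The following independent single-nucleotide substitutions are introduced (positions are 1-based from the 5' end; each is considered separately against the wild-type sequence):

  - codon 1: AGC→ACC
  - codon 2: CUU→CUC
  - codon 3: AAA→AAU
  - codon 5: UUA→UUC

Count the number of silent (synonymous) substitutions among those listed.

1

Codon 1: AGC (Ser) → ACC (Thr) — missense.
Codon 2: CUU (Leu) → CUC (Leu) — synonymous.
Codon 3: AAA (Lys) → AAU (Asn) — missense.
Codon 5: UUA (Leu) → UUC (Phe) — missense.
Synonymous: 1 of 4.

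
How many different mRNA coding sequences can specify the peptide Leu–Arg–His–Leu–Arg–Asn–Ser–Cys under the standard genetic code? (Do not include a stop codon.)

62208

Leu: 6 codons.
Arg: 6 codons.
His: 2 codons.
Leu: 6 codons.
Arg: 6 codons.
Asn: 2 codons.
Ser: 6 codons.
Cys: 2 codons.
6 × 6 × 2 × 6 × 6 × 2 × 6 × 2 = 62208.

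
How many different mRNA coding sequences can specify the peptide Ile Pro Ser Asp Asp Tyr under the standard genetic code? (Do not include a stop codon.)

576

Ile: 3 codons.
Pro: 4 codons.
Ser: 6 codons.
Asp: 2 codons.
Asp: 2 codons.
Tyr: 2 codons.
3 × 4 × 6 × 2 × 2 × 2 = 576.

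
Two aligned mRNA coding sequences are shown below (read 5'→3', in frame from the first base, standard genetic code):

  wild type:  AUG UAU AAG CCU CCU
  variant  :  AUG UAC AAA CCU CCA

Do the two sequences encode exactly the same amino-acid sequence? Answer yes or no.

Codon 1: AUG Met / AUG Met — identical.
Codon 2: UAU Tyr / UAC Tyr — synonymous.
Codon 3: AAG Lys / AAA Lys — synonymous.
Codon 4: CCU Pro / CCU Pro — identical.
Codon 5: CCU Pro / CCA Pro — synonymous.
Nonsynonymous differences: 0 → same protein.

yes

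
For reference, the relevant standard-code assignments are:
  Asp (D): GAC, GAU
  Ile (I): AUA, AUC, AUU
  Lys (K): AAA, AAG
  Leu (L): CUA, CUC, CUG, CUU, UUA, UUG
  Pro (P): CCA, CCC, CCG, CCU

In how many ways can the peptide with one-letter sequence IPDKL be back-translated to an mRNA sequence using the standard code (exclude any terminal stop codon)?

288

Ile: 3 codons.
Pro: 4 codons.
Asp: 2 codons.
Lys: 2 codons.
Leu: 6 codons.
3 × 4 × 2 × 2 × 6 = 288.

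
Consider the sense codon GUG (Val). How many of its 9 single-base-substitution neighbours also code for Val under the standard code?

3

Position 1: none → 0 synonymous.
Position 2: none → 0 synonymous.
Position 3: GUU, GUC, GUA → 3 synonymous.
Total: 0 + 0 + 3 = 3.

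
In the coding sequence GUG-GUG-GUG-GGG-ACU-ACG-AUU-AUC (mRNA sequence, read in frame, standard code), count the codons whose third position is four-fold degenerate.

6

Codon 1 GUG (Val): third position 4-fold.
Codon 2 GUG (Val): third position 4-fold.
Codon 3 GUG (Val): third position 4-fold.
Codon 4 GGG (Gly): third position 4-fold.
Codon 5 ACU (Thr): third position 4-fold.
Codon 6 ACG (Thr): third position 4-fold.
Codon 7 AUU (Ile): third position 3-fold.
Codon 8 AUC (Ile): third position 3-fold.
Four-fold degenerate third positions: 6.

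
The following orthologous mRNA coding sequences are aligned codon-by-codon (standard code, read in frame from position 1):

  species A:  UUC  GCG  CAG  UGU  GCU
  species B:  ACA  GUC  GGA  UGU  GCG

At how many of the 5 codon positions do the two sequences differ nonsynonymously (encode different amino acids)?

3

Codon 1: UUC Phe / ACA Thr — nonsynonymous.
Codon 2: GCG Ala / GUC Val — nonsynonymous.
Codon 3: CAG Gln / GGA Gly — nonsynonymous.
Codon 4: UGU Cys / UGU Cys — identical.
Codon 5: GCU Ala / GCG Ala — synonymous.
Nonsynonymous differences: 3.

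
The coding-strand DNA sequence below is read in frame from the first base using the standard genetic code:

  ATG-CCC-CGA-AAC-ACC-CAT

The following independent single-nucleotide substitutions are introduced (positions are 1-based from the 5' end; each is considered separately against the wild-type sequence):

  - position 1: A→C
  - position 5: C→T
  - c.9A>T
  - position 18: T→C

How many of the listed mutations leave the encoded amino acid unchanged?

Codon 1: ATG (Met) → CTG (Leu) — missense.
Codon 2: CCC (Pro) → CTC (Leu) — missense.
Codon 3: CGA (Arg) → CGT (Arg) — synonymous.
Codon 6: CAT (His) → CAC (His) — synonymous.
Synonymous: 2 of 4.

2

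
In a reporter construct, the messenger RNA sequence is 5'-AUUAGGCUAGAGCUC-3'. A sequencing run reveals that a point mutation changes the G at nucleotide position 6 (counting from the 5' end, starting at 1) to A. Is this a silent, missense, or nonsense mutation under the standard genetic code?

Position 6 falls in codon 2: AGG → Arg.
After the substitution the codon is AGA → Arg.
Both encode Arg, so the change is synonymous.

silent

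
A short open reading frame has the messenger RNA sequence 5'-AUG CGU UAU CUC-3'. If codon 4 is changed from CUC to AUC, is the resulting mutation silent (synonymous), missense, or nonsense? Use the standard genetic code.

Position 10 falls in codon 4: CUC → Leu.
After the substitution the codon is AUC → Ile.
Leu ≠ Ile, so this is a missense mutation.

missense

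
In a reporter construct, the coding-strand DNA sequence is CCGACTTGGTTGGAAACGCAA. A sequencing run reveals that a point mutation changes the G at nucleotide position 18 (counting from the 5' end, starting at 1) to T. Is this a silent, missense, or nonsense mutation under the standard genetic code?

silent

Position 18 falls in codon 6: ACG → Thr.
After the substitution the codon is ACT → Thr.
Both encode Thr, so the change is synonymous.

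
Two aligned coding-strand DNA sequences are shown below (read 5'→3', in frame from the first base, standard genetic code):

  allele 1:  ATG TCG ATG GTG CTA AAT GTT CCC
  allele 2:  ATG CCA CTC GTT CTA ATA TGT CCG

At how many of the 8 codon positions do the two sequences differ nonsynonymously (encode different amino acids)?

4

Codon 1: ATG Met / ATG Met — identical.
Codon 2: TCG Ser / CCA Pro — nonsynonymous.
Codon 3: ATG Met / CTC Leu — nonsynonymous.
Codon 4: GTG Val / GTT Val — synonymous.
Codon 5: CTA Leu / CTA Leu — identical.
Codon 6: AAT Asn / ATA Ile — nonsynonymous.
Codon 7: GTT Val / TGT Cys — nonsynonymous.
Codon 8: CCC Pro / CCG Pro — synonymous.
Nonsynonymous differences: 4.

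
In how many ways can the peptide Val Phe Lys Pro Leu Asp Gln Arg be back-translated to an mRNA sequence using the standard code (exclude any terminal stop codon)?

Val: 4 codons.
Phe: 2 codons.
Lys: 2 codons.
Pro: 4 codons.
Leu: 6 codons.
Asp: 2 codons.
Gln: 2 codons.
Arg: 6 codons.
4 × 2 × 2 × 4 × 6 × 2 × 2 × 6 = 9216.

9216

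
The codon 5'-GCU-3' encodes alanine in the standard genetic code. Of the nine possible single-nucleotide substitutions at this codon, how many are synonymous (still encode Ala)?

Position 1: none → 0 synonymous.
Position 2: none → 0 synonymous.
Position 3: GCC, GCA, GCG → 3 synonymous.
Total: 0 + 0 + 3 = 3.

3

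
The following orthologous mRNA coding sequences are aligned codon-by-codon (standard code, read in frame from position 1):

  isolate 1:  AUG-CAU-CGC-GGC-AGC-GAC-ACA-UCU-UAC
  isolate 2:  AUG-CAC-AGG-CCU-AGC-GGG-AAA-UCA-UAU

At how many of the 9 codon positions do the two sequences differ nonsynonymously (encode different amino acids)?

Codon 1: AUG Met / AUG Met — identical.
Codon 2: CAU His / CAC His — synonymous.
Codon 3: CGC Arg / AGG Arg — synonymous.
Codon 4: GGC Gly / CCU Pro — nonsynonymous.
Codon 5: AGC Ser / AGC Ser — identical.
Codon 6: GAC Asp / GGG Gly — nonsynonymous.
Codon 7: ACA Thr / AAA Lys — nonsynonymous.
Codon 8: UCU Ser / UCA Ser — synonymous.
Codon 9: UAC Tyr / UAU Tyr — synonymous.
Nonsynonymous differences: 3.

3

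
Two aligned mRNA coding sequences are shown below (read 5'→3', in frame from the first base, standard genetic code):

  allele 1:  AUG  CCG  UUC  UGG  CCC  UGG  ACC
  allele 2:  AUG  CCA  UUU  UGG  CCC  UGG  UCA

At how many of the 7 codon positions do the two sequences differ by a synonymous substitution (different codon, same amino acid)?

2

Codon 1: AUG Met / AUG Met — identical.
Codon 2: CCG Pro / CCA Pro — synonymous.
Codon 3: UUC Phe / UUU Phe — synonymous.
Codon 4: UGG Trp / UGG Trp — identical.
Codon 5: CCC Pro / CCC Pro — identical.
Codon 6: UGG Trp / UGG Trp — identical.
Codon 7: ACC Thr / UCA Ser — nonsynonymous.
Synonymous differences: 2.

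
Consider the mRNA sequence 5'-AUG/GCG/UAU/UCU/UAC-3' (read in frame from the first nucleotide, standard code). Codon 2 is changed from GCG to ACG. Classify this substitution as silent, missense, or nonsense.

missense

Position 4 falls in codon 2: GCG → Ala.
After the substitution the codon is ACG → Thr.
Ala ≠ Thr, so this is a missense mutation.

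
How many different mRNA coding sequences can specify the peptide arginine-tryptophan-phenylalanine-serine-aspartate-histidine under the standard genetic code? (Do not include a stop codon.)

Arg: 6 codons.
Trp: 1 codon.
Phe: 2 codons.
Ser: 6 codons.
Asp: 2 codons.
His: 2 codons.
6 × 1 × 2 × 6 × 2 × 2 = 288.

288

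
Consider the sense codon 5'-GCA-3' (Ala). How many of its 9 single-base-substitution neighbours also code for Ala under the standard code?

Position 1: none → 0 synonymous.
Position 2: none → 0 synonymous.
Position 3: GCU, GCC, GCG → 3 synonymous.
Total: 0 + 0 + 3 = 3.

3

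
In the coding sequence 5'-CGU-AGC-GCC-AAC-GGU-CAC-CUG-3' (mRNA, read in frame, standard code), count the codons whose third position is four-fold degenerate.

4

Codon 1 CGU (Arg): third position 4-fold.
Codon 2 AGC (Ser): third position 2-fold.
Codon 3 GCC (Ala): third position 4-fold.
Codon 4 AAC (Asn): third position 2-fold.
Codon 5 GGU (Gly): third position 4-fold.
Codon 6 CAC (His): third position 2-fold.
Codon 7 CUG (Leu): third position 4-fold.
Four-fold degenerate third positions: 4.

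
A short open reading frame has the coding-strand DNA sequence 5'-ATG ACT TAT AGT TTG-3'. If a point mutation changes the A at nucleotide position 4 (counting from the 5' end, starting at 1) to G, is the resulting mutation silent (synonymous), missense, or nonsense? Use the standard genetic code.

missense

Position 4 falls in codon 2: ACT → Thr.
After the substitution the codon is GCT → Ala.
Thr ≠ Ala, so this is a missense mutation.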